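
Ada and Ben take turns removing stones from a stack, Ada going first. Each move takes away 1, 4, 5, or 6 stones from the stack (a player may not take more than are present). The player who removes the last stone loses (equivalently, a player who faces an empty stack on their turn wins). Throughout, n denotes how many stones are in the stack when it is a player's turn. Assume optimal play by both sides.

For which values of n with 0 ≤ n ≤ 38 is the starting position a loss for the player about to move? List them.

1, 3, 10, 12, 19, 21, 28, 30, 37

Positions with no move are W. A position that does have a move is losing for the player to move precisely when every available move leads to a winning position for the opponent. Fill in the labels:
n=0: no move; the opponent has just taken the last stone and therefore loses → W
n=1: the only move is to 0(W), a W ⇒ L
n=2: can move to 1, which is L ⇒ W
n=3: the only move is to 2(W), a W ⇒ L
n=4: can move to 3, which is L ⇒ W
n=5: can move to 1, which is L ⇒ W
n=6: can move to 1, which is L ⇒ W
n=7: can move to 3, which is L ⇒ W
n=8: can move to 3, which is L ⇒ W
n=9: can move to 3, which is L ⇒ W
n=10: moves to 9(W), 6(W), 5(W), 4(W); every one is W ⇒ L
n=11: can move to 10, which is L ⇒ W
n=12: moves to 11(W), 8(W), 7(W), 6(W); every one is W ⇒ L
n=13: can move to 12, which is L ⇒ W
n=14: can move to 10, which is L ⇒ W
n=15: can move to 10, which is L ⇒ W
n=16: can move to 12, which is L ⇒ W
n=17: can move to 12, which is L ⇒ W
n=18: can move to 12, which is L ⇒ W
n=19: moves to 18(W), 15(W), 14(W), 13(W); every one is W ⇒ L
n=20: can move to 19, which is L ⇒ W
n=21: moves to 20(W), 17(W), 16(W), 15(W); every one is W ⇒ L
n=22: can move to 21, which is L ⇒ W
n=23: can move to 19, which is L ⇒ W
n=24: can move to 19, which is L ⇒ W
n=25: can move to 21, which is L ⇒ W
n=26: can move to 21, which is L ⇒ W
n=27: can move to 21, which is L ⇒ W
n=28: moves to 27(W), 24(W), 23(W), 22(W); every one is W ⇒ L
n=29: can move to 28, which is L ⇒ W
n=30: moves to 29(W), 26(W), 25(W), 24(W); every one is W ⇒ L
n=31: can move to 30, which is L ⇒ W
n=32: can move to 28, which is L ⇒ W
n=33: can move to 28, which is L ⇒ W
n=34: can move to 30, which is L ⇒ W
n=35: can move to 30, which is L ⇒ W
n=36: can move to 30, which is L ⇒ W
n=37: moves to 36(W), 33(W), 32(W), 31(W); every one is W ⇒ L
n=38: can move to 37, which is L ⇒ W
The losing starting values of n are exactly the entries labelled L in this table (9 of them).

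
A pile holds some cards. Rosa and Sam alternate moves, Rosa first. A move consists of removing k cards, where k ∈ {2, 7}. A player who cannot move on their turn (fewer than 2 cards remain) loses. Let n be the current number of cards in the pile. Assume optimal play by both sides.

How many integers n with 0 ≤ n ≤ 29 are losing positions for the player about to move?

14

Classify positions by backward induction: terminal positions (no move available) are L. From any other position, the mover wins iff some move reaches an L.
n=0: no move → L
n=1: no move → L
n=2: reaches L-position 0 → W
n=3: reaches L-position 1 → W
n=4: only reaches 2(W), which is W → L
n=5: only reaches 3(W), which is W → L
n=6: reaches L-position 4 → W
n=7: reaches L-position 5 → W
n=8: reaches L-position 1 → W
n=9: only reaches 7(W), 2(W), all W → L
n=10: only reaches 8(W), 3(W), all W → L
n=11: reaches L-position 9 → W
n=12: reaches L-position 10 → W
n=13: only reaches 11(W), 6(W), all W → L
n=14: only reaches 12(W), 7(W), all W → L
n=15: reaches L-position 13 → W
n=16: reaches L-position 14 → W
n=17: reaches L-position 10 → W
n=18: only reaches 16(W), 11(W), all W → L
n=19: only reaches 17(W), 12(W), all W → L
n=20: reaches L-position 18 → W
n=21: reaches L-position 19 → W
n=22: only reaches 20(W), 15(W), all W → L
n=23: only reaches 21(W), 16(W), all W → L
n=24: reaches L-position 22 → W
n=25: reaches L-position 23 → W
n=26: reaches L-position 19 → W
n=27: only reaches 25(W), 20(W), all W → L
n=28: only reaches 26(W), 21(W), all W → L
n=29: reaches L-position 27 → W
L entries with 0 ≤ n ≤ 29: n = 0, 1, 4, 5, 9, 10, 13, 14, 18, 19, 22, 23, 27, 28; that makes 14.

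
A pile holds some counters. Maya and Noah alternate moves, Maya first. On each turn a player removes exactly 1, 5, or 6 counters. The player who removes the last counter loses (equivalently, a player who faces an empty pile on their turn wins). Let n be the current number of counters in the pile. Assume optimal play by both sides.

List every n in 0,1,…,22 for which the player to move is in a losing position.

Positions with no move are W. A position that does have a move is losing for the player to move precisely when every available move leads to a winning position for the opponent. Fill in the labels:
n=0: no move; the opponent has just taken the last counter and therefore loses → W
n=1: L (sole option 0(W) is W)
n=2: W (go to 1, an L position)
n=3: L (sole option 2(W) is W)
n=4: W (go to 3, an L position)
n=5: L (options 4(W), 0(W) are all W)
n=6: W (go to 5, an L position)
n=7: W (go to 1, an L position)
n=8: W (go to 3, an L position)
n=9: W (go to 3, an L position)
n=10: W (go to 5, an L position)
n=11: W (go to 5, an L position)
n=12: L (options 11(W), 7(W), 6(W) are all W)
n=13: W (go to 12, an L position)
n=14: L (options 13(W), 9(W), 8(W) are all W)
n=15: W (go to 14, an L position)
n=16: L (options 15(W), 11(W), 10(W) are all W)
n=17: W (go to 16, an L position)
n=18: W (go to 12, an L position)
n=19: W (go to 14, an L position)
n=20: W (go to 14, an L position)
n=21: W (go to 16, an L position)
n=22: W (go to 16, an L position)
Reading off the rows marked L gives the requested list; there are 6 such values of n.

1, 3, 5, 12, 14, 16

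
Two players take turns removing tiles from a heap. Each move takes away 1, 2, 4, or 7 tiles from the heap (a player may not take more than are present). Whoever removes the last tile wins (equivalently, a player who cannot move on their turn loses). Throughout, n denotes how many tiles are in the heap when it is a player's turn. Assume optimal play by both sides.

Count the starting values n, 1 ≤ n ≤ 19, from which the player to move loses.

6

Label each position W (a win for the player to move) or L (a loss). A position with no legal move is L; any other position is W exactly when some move reaches an L, and L when every move reaches a W.
n=0: no move → L
n=1: →0(L), so W
n=2: →0(L), so W
n=3: →2(W), 1(W) — all W, so L
n=4: →3(L), so W
n=5: →3(L), so W
n=6: →5(W), 4(W), 2(W) — all W, so L
n=7: →6(L), so W
n=8: →6(L), so W
n=9: →8(W), 7(W), 5(W), 2(W) — all W, so L
n=10: →9(L), so W
n=11: →9(L), so W
n=12: →11(W), 10(W), 8(W), 5(W) — all W, so L
n=13: →12(L), so W
n=14: →12(L), so W
n=15: →14(W), 13(W), 11(W), 8(W) — all W, so L
n=16: →15(L), so W
n=17: →15(L), so W
n=18: →17(W), 16(W), 14(W), 11(W) — all W, so L
n=19: →18(L), so W
L entries with 1 ≤ n ≤ 19 (n=0 is outside the asked range and is not counted): n = 3, 6, 9, 12, 15, 18; that makes 6.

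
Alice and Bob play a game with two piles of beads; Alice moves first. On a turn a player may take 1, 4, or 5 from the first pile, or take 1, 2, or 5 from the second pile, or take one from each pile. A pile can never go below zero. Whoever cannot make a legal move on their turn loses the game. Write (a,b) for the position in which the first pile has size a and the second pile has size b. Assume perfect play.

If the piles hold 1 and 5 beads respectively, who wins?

Bob wins.

Positions with no move are L. A position that does have a move is losing for the player to move precisely when every available move leads to a winning position for the opponent. Fill in the labels:
No move ever increases a pile, so every position that can arise here has a ≤ 1 and b ≤ 5; it is enough to label the cells with 0 ≤ a ≤ 1 and 0 ≤ b ≤ 5.
Every move lowers a or b (never raises either), so fill the grid row by row in increasing a, and left to right within a row: each cell's successors are then already labelled.
      b=0  b=1  b=2  b=3  b=4  b=5
a=0:    L    W    W    L    W    W
a=1:    W    W    L    W    W    L
Cells with no legal move (terminal, hence L): (0,0).
The remaining L cells, each justified by listing all of its moves:
(0,3): moves to (0,2)(W), (0,1)(W); every one is W ⇒ L
(1,2): moves to (0,2)(W), (1,1)(W), (1,0)(W), (0,1)(W); every one is W ⇒ L
(1,5): moves to (0,5)(W), (1,4)(W), (1,3)(W), (1,0)(W), (0,4)(W); every one is W ⇒ L
Every other cell has at least one move into one of the L cells above, so it is W.
The starting position (1,5) is L: whatever Alice does, the opponent receives a W position.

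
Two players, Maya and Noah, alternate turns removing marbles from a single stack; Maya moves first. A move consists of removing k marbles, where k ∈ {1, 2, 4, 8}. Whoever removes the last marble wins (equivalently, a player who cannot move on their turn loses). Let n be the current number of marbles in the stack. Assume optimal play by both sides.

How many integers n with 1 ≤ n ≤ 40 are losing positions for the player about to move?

Compute win/loss labels from the base case upward. A position with no move is L. Any other position is W if it can reach an L in one move, else L.
n=0: no move → L
n=1: reaches L-position 0 → W
n=2: reaches L-position 0 → W
n=3: only reaches 2(W), 1(W), all W → L
n=4: reaches L-position 3 → W
n=5: reaches L-position 3 → W
n=6: only reaches 5(W), 4(W), 2(W), all W → L
n=7: reaches L-position 6 → W
n=8: reaches L-position 6 → W
n=9: only reaches 8(W), 7(W), 5(W), 1(W), all W → L
n=10: reaches L-position 9 → W
n=11: reaches L-position 9 → W
n=12: only reaches 11(W), 10(W), 8(W), 4(W), all W → L
n=13: reaches L-position 12 → W
n=14: reaches L-position 12 → W
n=15: only reaches 14(W), 13(W), 11(W), 7(W), all W → L
n=16: reaches L-position 15 → W
n=17: reaches L-position 15 → W
n=18: only reaches 17(W), 16(W), 14(W), 10(W), all W → L
n=19: reaches L-position 18 → W
n=20: reaches L-position 18 → W
n=21: only reaches 20(W), 19(W), 17(W), 13(W), all W → L
n=22: reaches L-position 21 → W
n=23: reaches L-position 21 → W
n=24: only reaches 23(W), 22(W), 20(W), 16(W), all W → L
n=25: reaches L-position 24 → W
n=26: reaches L-position 24 → W
n=27: only reaches 26(W), 25(W), 23(W), 19(W), all W → L
n=28: reaches L-position 27 → W
n=29: reaches L-position 27 → W
n=30: only reaches 29(W), 28(W), 26(W), 22(W), all W → L
n=31: reaches L-position 30 → W
n=32: reaches L-position 30 → W
n=33: only reaches 32(W), 31(W), 29(W), 25(W), all W → L
n=34: reaches L-position 33 → W
n=35: reaches L-position 33 → W
n=36: only reaches 35(W), 34(W), 32(W), 28(W), all W → L
n=37: reaches L-position 36 → W
n=38: reaches L-position 36 → W
n=39: only reaches 38(W), 37(W), 35(W), 31(W), all W → L
n=40: reaches L-position 39 → W
L entries with 1 ≤ n ≤ 40 (n=0 is outside the asked range and is not counted): n = 3, 6, 9, 12, 15, 18, 21, 24, 27, 30, 33, 36, 39; that makes 13.

13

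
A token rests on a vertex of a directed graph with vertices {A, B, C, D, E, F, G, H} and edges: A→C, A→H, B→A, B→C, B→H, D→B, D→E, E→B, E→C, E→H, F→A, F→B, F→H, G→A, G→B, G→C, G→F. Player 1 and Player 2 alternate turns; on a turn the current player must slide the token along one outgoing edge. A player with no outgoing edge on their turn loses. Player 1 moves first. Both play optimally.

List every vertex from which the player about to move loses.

Compute win/loss labels from the base case upward. A position with no move is L. Any other position is W if it can reach an L in one move, else L.
Every edge goes from a vertex to one that appears earlier in the order H, C, A, B, E, D, F, G, so processing vertices in that order labels each vertex after all of its successors.
H: no outgoing edge → L
C: no outgoing edge → L
A: W (go to C, an L position)
B: W (go to C, an L position)
E: W (go to C, an L position)
D: L (options E(W), B(W) are all W)
F: W (go to H, an L position)
G: W (go to C, an L position)
Reading off the rows marked L gives the requested list; there are 3 such vertices.

C, D, H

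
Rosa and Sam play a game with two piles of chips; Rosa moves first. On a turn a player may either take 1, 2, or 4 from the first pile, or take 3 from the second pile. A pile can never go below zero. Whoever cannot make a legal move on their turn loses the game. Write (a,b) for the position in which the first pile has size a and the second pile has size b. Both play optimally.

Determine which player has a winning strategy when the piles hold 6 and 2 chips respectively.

Use the standard recursion: the mover loses at a terminal position; elsewhere, the mover wins exactly when some move hands the opponent an L position.
No move ever increases a pile, so every position that can arise here has a ≤ 6 and b ≤ 2; it is enough to label the cells with 0 ≤ a ≤ 6 and 0 ≤ b ≤ 2.
Every move lowers a or b (never raises either), so fill the grid row by row in increasing a, and left to right within a row: each cell's successors are then already labelled.
      b=0  b=1  b=2
a=0:    L    L    L
a=1:    W    W    W
a=2:    W    W    W
a=3:    L    L    L
a=4:    W    W    W
a=5:    W    W    W
a=6:    L    L    L
Cells with no legal move (terminal, hence L): (0,0), (0,1), (0,2).
The remaining L cells, each justified by listing all of its moves:
(3,0): moves to (2,0)(W), (1,0)(W); every one is W ⇒ L
(3,1): moves to (2,1)(W), (1,1)(W); every one is W ⇒ L
(3,2): moves to (2,2)(W), (1,2)(W); every one is W ⇒ L
(6,0): moves to (5,0)(W), (4,0)(W), (2,0)(W); every one is W ⇒ L
(6,1): moves to (5,1)(W), (4,1)(W), (2,1)(W); every one is W ⇒ L
(6,2): moves to (5,2)(W), (4,2)(W), (2,2)(W); every one is W ⇒ L
Every other cell has at least one move into one of the L cells above, so it is W.
The starting position (6,2) is L: whatever Rosa does, the opponent receives a W position.

Sam wins.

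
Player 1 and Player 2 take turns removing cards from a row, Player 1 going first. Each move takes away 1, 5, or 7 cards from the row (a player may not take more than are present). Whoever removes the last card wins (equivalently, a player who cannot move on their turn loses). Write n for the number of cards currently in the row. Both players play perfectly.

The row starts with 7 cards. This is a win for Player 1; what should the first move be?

Remove 1, leaving 6.

Classify positions by backward induction: terminal positions (no move available) are L. From any other position, the mover wins iff some move reaches an L.
n=0: no move → L
n=1: W (go to 0, an L position)
n=2: L (sole option 1(W) is W)
n=3: W (go to 2, an L position)
n=4: L (sole option 3(W) is W)
n=5: W (go to 4, an L position)
n=6: L (options 5(W), 1(W) are all W)
n=7: W (go to 6, an L position)
From 7, the L positions reachable in one move are: 6, 2, 0. Any move reaching one of these is winning.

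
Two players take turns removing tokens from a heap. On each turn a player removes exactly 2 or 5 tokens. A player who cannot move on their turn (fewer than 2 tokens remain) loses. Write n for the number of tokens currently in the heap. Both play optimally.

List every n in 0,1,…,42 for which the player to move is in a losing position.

0, 1, 4, 7, 8, 11, 14, 15, 18, 21, 22, 25, 28, 29, 32, 35, 36, 39, 42

Work bottom-up. With no move the player to move loses. Otherwise the position is W if at least one move leads to an L position for the opponent, and L if every move leads to a W.
n=0: no move → L
n=1: no move → L
n=2: reaches L-position 0 → W
n=3: reaches L-position 1 → W
n=4: only reaches 2(W), which is W → L
n=5: reaches L-position 0 → W
n=6: reaches L-position 4 → W
n=7: only reaches 5(W), 2(W), all W → L
n=8: only reaches 6(W), 3(W), all W → L
n=9: reaches L-position 7 → W
n=10: reaches L-position 8 → W
n=11: only reaches 9(W), 6(W), all W → L
n=12: reaches L-position 7 → W
n=13: reaches L-position 11 → W
n=14: only reaches 12(W), 9(W), all W → L
n=15: only reaches 13(W), 10(W), all W → L
n=16: reaches L-position 14 → W
n=17: reaches L-position 15 → W
n=18: only reaches 16(W), 13(W), all W → L
n=19: reaches L-position 14 → W
n=20: reaches L-position 18 → W
n=21: only reaches 19(W), 16(W), all W → L
n=22: only reaches 20(W), 17(W), all W → L
n=23: reaches L-position 21 → W
n=24: reaches L-position 22 → W
n=25: only reaches 23(W), 20(W), all W → L
n=26: reaches L-position 21 → W
n=27: reaches L-position 25 → W
n=28: only reaches 26(W), 23(W), all W → L
n=29: only reaches 27(W), 24(W), all W → L
n=30: reaches L-position 28 → W
n=31: reaches L-position 29 → W
n=32: only reaches 30(W), 27(W), all W → L
n=33: reaches L-position 28 → W
n=34: reaches L-position 32 → W
n=35: only reaches 33(W), 30(W), all W → L
n=36: only reaches 34(W), 31(W), all W → L
n=37: reaches L-position 35 → W
n=38: reaches L-position 36 → W
n=39: only reaches 37(W), 34(W), all W → L
n=40: reaches L-position 35 → W
n=41: reaches L-position 39 → W
n=42: only reaches 40(W), 37(W), all W → L
Reading off the rows marked L gives the requested list; there are 19 such values of n.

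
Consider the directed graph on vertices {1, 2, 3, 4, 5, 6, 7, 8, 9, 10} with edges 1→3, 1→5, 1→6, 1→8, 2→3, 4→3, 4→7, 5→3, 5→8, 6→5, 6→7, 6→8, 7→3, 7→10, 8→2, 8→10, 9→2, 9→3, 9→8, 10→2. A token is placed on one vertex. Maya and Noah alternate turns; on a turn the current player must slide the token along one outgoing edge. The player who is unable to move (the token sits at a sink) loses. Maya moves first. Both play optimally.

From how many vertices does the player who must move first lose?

3

Label each position W (a win for the player to move) or L (a loss). A position with no legal move is L; any other position is W exactly when some move reaches an L, and L when every move reaches a W.
Every edge goes from a vertex to one that appears earlier in the order 3, 2, 10, 7, 4, 8, 5, 9, 6, 1, so processing vertices in that order labels each vertex after all of its successors.
3: no outgoing edge → L
2: reaches L-position 3 → W
10: only reaches 2(W), which is W → L
7: reaches L-position 10 → W
4: reaches L-position 3 → W
8: reaches L-position 10 → W
5: reaches L-position 3 → W
9: reaches L-position 3 → W
6: only reaches 5(W), 8(W), 7(W), all W → L
1: reaches L-position 6 → W
The L vertices are 3, 6, 10; that is 3 in all.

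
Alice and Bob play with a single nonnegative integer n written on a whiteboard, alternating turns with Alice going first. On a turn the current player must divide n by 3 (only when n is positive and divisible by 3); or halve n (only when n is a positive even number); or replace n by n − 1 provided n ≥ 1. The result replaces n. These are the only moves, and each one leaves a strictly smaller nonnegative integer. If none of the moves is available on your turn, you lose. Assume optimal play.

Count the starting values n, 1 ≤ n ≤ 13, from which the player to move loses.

6

Classify positions by backward induction: terminal positions (no move available) are L. From any other position, the mover wins iff some move reaches an L.
n=0: no move → L
n=1: reaches L-position 0 → W
n=2: only reaches 1(W), which is W → L
n=3: reaches L-position 2 → W
n=4: reaches L-position 2 → W
n=5: only reaches 4(W), which is W → L
n=6: reaches L-position 2 → W
n=7: only reaches 6(W), which is W → L
n=8: reaches L-position 7 → W
n=9: only reaches 3(W), 8(W), all W → L
n=10: reaches L-position 5 → W
n=11: only reaches 10(W), which is W → L
n=12: reaches L-position 11 → W
n=13: only reaches 12(W), which is W → L
L entries with 1 ≤ n ≤ 13 (n=0 is outside the asked range and is not counted): n = 2, 5, 7, 9, 11, 13; that makes 6.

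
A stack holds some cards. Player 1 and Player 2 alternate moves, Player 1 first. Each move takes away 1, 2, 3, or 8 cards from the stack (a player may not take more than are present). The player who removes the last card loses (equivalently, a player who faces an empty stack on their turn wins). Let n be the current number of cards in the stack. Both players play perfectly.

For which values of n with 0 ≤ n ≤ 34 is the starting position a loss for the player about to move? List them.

1, 5, 10, 14, 19, 23, 28, 32

Positions with no move are W. A position that does have a move is losing for the player to move precisely when every available move leads to a winning position for the opponent. Fill in the labels:
n=0: no move; the opponent has just taken the last card and therefore loses → W
n=1: the only move is to 0(W), a W ⇒ L
n=2: can move to 1, which is L ⇒ W
n=3: can move to 1, which is L ⇒ W
n=4: can move to 1, which is L ⇒ W
n=5: moves to 4(W), 3(W), 2(W); every one is W ⇒ L
n=6: can move to 5, which is L ⇒ W
n=7: can move to 5, which is L ⇒ W
n=8: can move to 5, which is L ⇒ W
n=9: can move to 1, which is L ⇒ W
n=10: moves to 9(W), 8(W), 7(W), 2(W); every one is W ⇒ L
n=11: can move to 10, which is L ⇒ W
n=12: can move to 10, which is L ⇒ W
n=13: can move to 10, which is L ⇒ W
n=14: moves to 13(W), 12(W), 11(W), 6(W); every one is W ⇒ L
n=15: can move to 14, which is L ⇒ W
n=16: can move to 14, which is L ⇒ W
n=17: can move to 14, which is L ⇒ W
n=18: can move to 10, which is L ⇒ W
n=19: moves to 18(W), 17(W), 16(W), 11(W); every one is W ⇒ L
n=20: can move to 19, which is L ⇒ W
n=21: can move to 19, which is L ⇒ W
n=22: can move to 19, which is L ⇒ W
n=23: moves to 22(W), 21(W), 20(W), 15(W); every one is W ⇒ L
n=24: can move to 23, which is L ⇒ W
n=25: can move to 23, which is L ⇒ W
n=26: can move to 23, which is L ⇒ W
n=27: can move to 19, which is L ⇒ W
n=28: moves to 27(W), 26(W), 25(W), 20(W); every one is W ⇒ L
n=29: can move to 28, which is L ⇒ W
n=30: can move to 28, which is L ⇒ W
n=31: can move to 28, which is L ⇒ W
n=32: moves to 31(W), 30(W), 29(W), 24(W); every one is W ⇒ L
n=33: can move to 32, which is L ⇒ W
n=34: can move to 32, which is L ⇒ W
The losing starting values of n are exactly the entries labelled L in this table (8 of them).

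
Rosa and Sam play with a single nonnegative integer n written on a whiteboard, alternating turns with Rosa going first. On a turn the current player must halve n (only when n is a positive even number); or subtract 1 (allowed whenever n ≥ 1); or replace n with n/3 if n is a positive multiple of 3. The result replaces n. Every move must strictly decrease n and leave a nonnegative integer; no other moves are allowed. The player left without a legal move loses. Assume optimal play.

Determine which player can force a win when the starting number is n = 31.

Rosa wins.

Classify positions by backward induction: terminal positions (no move available) are L. From any other position, the mover wins iff some move reaches an L.
n=0: no move → L
n=1: can move to 0, which is L ⇒ W
n=2: the only move is to 1(W), a W ⇒ L
n=3: can move to 2, which is L ⇒ W
n=4: can move to 2, which is L ⇒ W
n=5: the only move is to 4(W), a W ⇒ L
n=6: can move to 2, which is L ⇒ W
n=7: the only move is to 6(W), a W ⇒ L
n=8: can move to 7, which is L ⇒ W
n=9: moves to 3(W), 8(W); every one is W ⇒ L
n=10: can move to 5, which is L ⇒ W
n=11: the only move is to 10(W), a W ⇒ L
n=12: can move to 11, which is L ⇒ W
n=13: the only move is to 12(W), a W ⇒ L
n=14: can move to 7, which is L ⇒ W
n=15: can move to 5, which is L ⇒ W
n=16: moves to 8(W), 15(W); every one is W ⇒ L
n=17: can move to 16, which is L ⇒ W
n=18: can move to 9, which is L ⇒ W
n=19: the only move is to 18(W), a W ⇒ L
n=20: can move to 19, which is L ⇒ W
n=21: can move to 7, which is L ⇒ W
n=22: can move to 11, which is L ⇒ W
n=23: the only move is to 22(W), a W ⇒ L
n=24: can move to 23, which is L ⇒ W
n=25: the only move is to 24(W), a W ⇒ L
n=26: can move to 13, which is L ⇒ W
n=27: can move to 9, which is L ⇒ W
n=28: moves to 14(W), 27(W); every one is W ⇒ L
n=29: can move to 28, which is L ⇒ W
n=30: moves to 10(W), 15(W), 29(W); every one is W ⇒ L
n=31: can move to 30, which is L ⇒ W
The starting position 31 is W: Rosa should move to 30, handing over an L position.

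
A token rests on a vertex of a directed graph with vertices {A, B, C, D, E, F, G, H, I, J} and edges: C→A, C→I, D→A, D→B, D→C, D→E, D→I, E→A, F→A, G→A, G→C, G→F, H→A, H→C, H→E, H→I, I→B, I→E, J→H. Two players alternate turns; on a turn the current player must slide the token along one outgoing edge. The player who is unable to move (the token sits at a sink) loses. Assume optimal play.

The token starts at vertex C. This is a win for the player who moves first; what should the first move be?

Compute win/loss labels from the base case upward. A position with no move is L. Any other position is W if it can reach an L in one move, else L.
Every edge goes from a vertex to one that appears earlier in the order A, B, E, I, C, H, D, F, J, G, so processing vertices in that order labels each vertex after all of its successors.
A: no outgoing edge → L
B: no outgoing edge → L
E: →A(L), so W
I: →B(L), so W
C: →A(L), so W
H: →A(L), so W
D: →B(L), so W
F: →A(L), so W
J: →H(W) only, which is W, so L
G: →A(L), so W
From C, the L positions reachable in one move are: A.

Move to A.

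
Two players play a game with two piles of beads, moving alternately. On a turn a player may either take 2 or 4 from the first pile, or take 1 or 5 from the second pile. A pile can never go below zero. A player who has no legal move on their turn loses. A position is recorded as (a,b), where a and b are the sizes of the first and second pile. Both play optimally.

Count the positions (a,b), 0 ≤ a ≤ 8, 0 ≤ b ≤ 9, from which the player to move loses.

Compute win/loss labels from the base case upward. A position with no move is L. Any other position is W if it can reach an L in one move, else L.
Every move lowers a or b (never raises either), so fill the grid row by row in increasing a, and left to right within a row: each cell's successors are then already labelled.
      b=0  b=1  b=2  b=3  b=4  b=5  b=6  b=7  b=8  b=9
a=0:    L    W    L    W    L    W    L    W    L    W
a=1:    L    W    L    W    L    W    L    W    L    W
a=2:    W    L    W    L    W    L    W    L    W    L
a=3:    W    L    W    L    W    L    W    L    W    L
a=4:    W    W    W    W    W    W    W    W    W    W
a=5:    W    W    W    W    W    W    W    W    W    W
a=6:    L    W    L    W    L    W    L    W    L    W
a=7:    L    W    L    W    L    W    L    W    L    W
a=8:    W    L    W    L    W    L    W    L    W    L
Cells with no legal move (terminal, hence L): (0,0), (1,0).
The remaining L cells, each justified by listing all of its moves:
(0,2): only reaches (0,1)(W), which is W → L
(0,4): only reaches (0,3)(W), which is W → L
(0,6): only reaches (0,5)(W), (0,1)(W), all W → L
(0,8): only reaches (0,7)(W), (0,3)(W), all W → L
(1,2): only reaches (1,1)(W), which is W → L
(1,4): only reaches (1,3)(W), which is W → L
(1,6): only reaches (1,5)(W), (1,1)(W), all W → L
(1,8): only reaches (1,7)(W), (1,3)(W), all W → L
(2,1): only reaches (0,1)(W), (2,0)(W), all W → L
(2,3): only reaches (0,3)(W), (2,2)(W), all W → L
(2,5): only reaches (0,5)(W), (2,4)(W), (2,0)(W), all W → L
(2,7): only reaches (0,7)(W), (2,6)(W), (2,2)(W), all W → L
(2,9): only reaches (0,9)(W), (2,8)(W), (2,4)(W), all W → L
(3,1): only reaches (1,1)(W), (3,0)(W), all W → L
(3,3): only reaches (1,3)(W), (3,2)(W), all W → L
(3,5): only reaches (1,5)(W), (3,4)(W), (3,0)(W), all W → L
(3,7): only reaches (1,7)(W), (3,6)(W), (3,2)(W), all W → L
(3,9): only reaches (1,9)(W), (3,8)(W), (3,4)(W), all W → L
(6,0): only reaches (4,0)(W), (2,0)(W), all W → L
(6,2): only reaches (4,2)(W), (2,2)(W), (6,1)(W), all W → L
(6,4): only reaches (4,4)(W), (2,4)(W), (6,3)(W), all W → L
(6,6): only reaches (4,6)(W), (2,6)(W), (6,5)(W), (6,1)(W), all W → L
(6,8): only reaches (4,8)(W), (2,8)(W), (6,7)(W), (6,3)(W), all W → L
(7,0): only reaches (5,0)(W), (3,0)(W), all W → L
(7,2): only reaches (5,2)(W), (3,2)(W), (7,1)(W), all W → L
(7,4): only reaches (5,4)(W), (3,4)(W), (7,3)(W), all W → L
(7,6): only reaches (5,6)(W), (3,6)(W), (7,5)(W), (7,1)(W), all W → L
(7,8): only reaches (5,8)(W), (3,8)(W), (7,7)(W), (7,3)(W), all W → L
(8,1): only reaches (6,1)(W), (4,1)(W), (8,0)(W), all W → L
(8,3): only reaches (6,3)(W), (4,3)(W), (8,2)(W), all W → L
(8,5): only reaches (6,5)(W), (4,5)(W), (8,4)(W), (8,0)(W), all W → L
(8,7): only reaches (6,7)(W), (4,7)(W), (8,6)(W), (8,2)(W), all W → L
(8,9): only reaches (6,9)(W), (4,9)(W), (8,8)(W), (8,4)(W), all W → L
Every other cell has at least one move into one of the L cells above, so it is W.
L cells per row: a=0: 5, a=1: 5, a=2: 5, a=3: 5, a=4: 0, a=5: 0, a=6: 5, a=7: 5, a=8: 5; total 35.

35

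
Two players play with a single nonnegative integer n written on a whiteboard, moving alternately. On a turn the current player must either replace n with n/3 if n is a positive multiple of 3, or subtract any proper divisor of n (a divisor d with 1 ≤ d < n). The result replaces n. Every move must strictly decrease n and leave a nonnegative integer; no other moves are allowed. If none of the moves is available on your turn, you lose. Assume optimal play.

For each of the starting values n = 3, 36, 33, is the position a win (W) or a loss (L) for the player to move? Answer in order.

Use the standard recursion: the mover loses at a terminal position; elsewhere, the mover wins exactly when some move hands the opponent an L position.
n=0: no move → L
n=1: no move → L
n=2: W (go to 1, an L position)
n=3: W (go to 1, an L position)
n=4: L (options 2(W), 3(W) are all W)
n=5: W (go to 4, an L position)
n=6: W (go to 4, an L position)
n=7: L (sole option 6(W) is W)
n=8: W (go to 4, an L position)
n=9: L (options 3(W), 6(W), 8(W) are all W)
n=10: W (go to 9, an L position)
n=11: L (sole option 10(W) is W)
n=12: W (go to 4, an L position)
n=13: L (sole option 12(W) is W)
n=14: W (go to 7, an L position)
n=15: L (options 5(W), 10(W), 12(W), 14(W) are all W)
n=16: W (go to 15, an L position)
n=17: L (sole option 16(W) is W)
n=18: W (go to 9, an L position)
n=19: L (sole option 18(W) is W)
n=20: W (go to 15, an L position)
n=21: W (go to 7, an L position)
n=22: W (go to 11, an L position)
n=23: L (sole option 22(W) is W)
n=24: W (go to 23, an L position)
n=25: L (options 20(W), 24(W) are all W)
n=26: W (go to 13, an L position)
n=27: W (go to 9, an L position)
n=28: L (options 14(W), 21(W), 24(W), 26(W), 27(W) are all W)
n=29: W (go to 28, an L position)
n=30: W (go to 15, an L position)
n=31: L (sole option 30(W) is W)
n=32: W (go to 28, an L position)
n=33: W (go to 11, an L position)
n=34: W (go to 17, an L position)
n=35: W (go to 28, an L position)
n=36: L (options 12(W), 18(W), 24(W), 27(W), 30(W), 32(W), 33(W), 34(W), 35(W) are all W)

3: W, 36: L, 33: W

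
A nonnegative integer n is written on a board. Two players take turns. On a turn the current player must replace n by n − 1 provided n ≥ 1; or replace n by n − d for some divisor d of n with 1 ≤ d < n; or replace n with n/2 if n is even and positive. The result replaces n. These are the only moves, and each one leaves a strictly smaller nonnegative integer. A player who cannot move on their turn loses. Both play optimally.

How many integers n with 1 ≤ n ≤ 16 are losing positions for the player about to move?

7

Use the standard recursion: the mover loses at a terminal position; elsewhere, the mover wins exactly when some move hands the opponent an L position.
n=0: no move → L
n=1: can move to 0, which is L ⇒ W
n=2: the only move is to 1(W), a W ⇒ L
n=3: can move to 2, which is L ⇒ W
n=4: can move to 2, which is L ⇒ W
n=5: the only move is to 4(W), a W ⇒ L
n=6: can move to 5, which is L ⇒ W
n=7: the only move is to 6(W), a W ⇒ L
n=8: can move to 7, which is L ⇒ W
n=9: moves to 6(W), 8(W); every one is W ⇒ L
n=10: can move to 5, which is L ⇒ W
n=11: the only move is to 10(W), a W ⇒ L
n=12: can move to 9, which is L ⇒ W
n=13: the only move is to 12(W), a W ⇒ L
n=14: can move to 7, which is L ⇒ W
n=15: moves to 10(W), 12(W), 14(W); every one is W ⇒ L
n=16: can move to 15, which is L ⇒ W
L entries with 1 ≤ n ≤ 16 (n=0 is outside the asked range and is not counted): n = 2, 5, 7, 9, 11, 13, 15; that makes 7.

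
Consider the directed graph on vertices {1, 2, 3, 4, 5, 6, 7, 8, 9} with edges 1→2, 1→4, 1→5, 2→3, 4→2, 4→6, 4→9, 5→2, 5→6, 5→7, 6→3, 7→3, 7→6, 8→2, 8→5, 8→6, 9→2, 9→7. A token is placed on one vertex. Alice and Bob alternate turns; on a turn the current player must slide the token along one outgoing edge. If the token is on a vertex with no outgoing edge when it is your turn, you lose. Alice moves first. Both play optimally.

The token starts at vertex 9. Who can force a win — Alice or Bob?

Bob wins.

Label each position W (a win for the player to move) or L (a loss). A position with no legal move is L; any other position is W exactly when some move reaches an L, and L when every move reaches a W.
Every edge goes from a vertex to one that appears earlier in the order 3, 6, 7, 2, 5, 8, 9, 4, 1, so processing vertices in that order labels each vertex after all of its successors.
3: no outgoing edge → L
6: →3(L), so W
7: →3(L), so W
2: →3(L), so W
5: →2(W), 7(W), 6(W) — all W, so L
8: →5(L), so W
9: →2(W), 7(W) — all W, so L
4: →9(L), so W
1: →5(L), so W
Every move from 9 reaches a W position, so the mover loses.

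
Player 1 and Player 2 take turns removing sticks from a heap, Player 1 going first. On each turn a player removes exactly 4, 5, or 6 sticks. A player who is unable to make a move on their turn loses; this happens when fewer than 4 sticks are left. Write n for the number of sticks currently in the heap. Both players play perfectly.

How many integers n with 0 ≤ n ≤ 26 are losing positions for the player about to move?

Positions with no move are L. A position that does have a move is losing for the player to move precisely when every available move leads to a winning position for the opponent. Fill in the labels:
n=0: no move → L
n=1: no move → L
n=2: no move → L
n=3: no move → L
n=4: W (go to 0, an L position)
n=5: W (go to 1, an L position)
n=6: W (go to 2, an L position)
n=7: W (go to 3, an L position)
n=8: W (go to 3, an L position)
n=9: W (go to 3, an L position)
n=10: L (options 6(W), 5(W), 4(W) are all W)
n=11: L (options 7(W), 6(W), 5(W) are all W)
n=12: L (options 8(W), 7(W), 6(W) are all W)
n=13: L (options 9(W), 8(W), 7(W) are all W)
n=14: W (go to 10, an L position)
n=15: W (go to 11, an L position)
n=16: W (go to 12, an L position)
n=17: W (go to 13, an L position)
n=18: W (go to 13, an L position)
n=19: W (go to 13, an L position)
n=20: L (options 16(W), 15(W), 14(W) are all W)
n=21: L (options 17(W), 16(W), 15(W) are all W)
n=22: L (options 18(W), 17(W), 16(W) are all W)
n=23: L (options 19(W), 18(W), 17(W) are all W)
n=24: W (go to 20, an L position)
n=25: W (go to 21, an L position)
n=26: W (go to 22, an L position)
L entries with 0 ≤ n ≤ 26: n = 0, 1, 2, 3, 10, 11, 12, 13, 20, 21, 22, 23; that makes 12.

12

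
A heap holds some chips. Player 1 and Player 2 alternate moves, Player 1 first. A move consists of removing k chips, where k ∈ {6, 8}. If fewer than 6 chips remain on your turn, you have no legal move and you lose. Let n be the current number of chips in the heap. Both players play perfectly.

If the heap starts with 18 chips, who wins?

Player 2 wins.

Compute win/loss labels from the base case upward. A position with no move is L. Any other position is W if it can reach an L in one move, else L.
n=0: no move → L
n=1: no move → L
n=2: no move → L
n=3: no move → L
n=4: no move → L
n=5: no move → L
n=6: can move to 0, which is L ⇒ W
n=7: can move to 1, which is L ⇒ W
n=8: can move to 2, which is L ⇒ W
n=9: can move to 3, which is L ⇒ W
n=10: can move to 4, which is L ⇒ W
n=11: can move to 5, which is L ⇒ W
n=12: can move to 4, which is L ⇒ W
n=13: can move to 5, which is L ⇒ W
n=14: moves to 8(W), 6(W); every one is W ⇒ L
n=15: moves to 9(W), 7(W); every one is W ⇒ L
n=16: moves to 10(W), 8(W); every one is W ⇒ L
n=17: moves to 11(W), 9(W); every one is W ⇒ L
n=18: moves to 12(W), 10(W); every one is W ⇒ L
Every move from 18 reaches a W position, so the mover loses.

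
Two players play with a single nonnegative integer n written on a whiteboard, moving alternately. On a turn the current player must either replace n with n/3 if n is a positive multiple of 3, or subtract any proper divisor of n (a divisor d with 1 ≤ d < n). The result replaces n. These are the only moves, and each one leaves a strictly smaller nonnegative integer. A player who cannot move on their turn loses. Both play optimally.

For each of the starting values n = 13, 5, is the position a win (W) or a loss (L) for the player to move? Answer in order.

13: L, 5: W

Positions with no move are L. A position that does have a move is losing for the player to move precisely when every available move leads to a winning position for the opponent. Fill in the labels:
n=0: no move → L
n=1: no move → L
n=2: W (go to 1, an L position)
n=3: W (go to 1, an L position)
n=4: L (options 2(W), 3(W) are all W)
n=5: W (go to 4, an L position)
n=6: W (go to 4, an L position)
n=7: L (sole option 6(W) is W)
n=8: W (go to 4, an L position)
n=9: L (options 3(W), 6(W), 8(W) are all W)
n=10: W (go to 9, an L position)
n=11: L (sole option 10(W) is W)
n=12: W (go to 4, an L position)
n=13: L (sole option 12(W) is W)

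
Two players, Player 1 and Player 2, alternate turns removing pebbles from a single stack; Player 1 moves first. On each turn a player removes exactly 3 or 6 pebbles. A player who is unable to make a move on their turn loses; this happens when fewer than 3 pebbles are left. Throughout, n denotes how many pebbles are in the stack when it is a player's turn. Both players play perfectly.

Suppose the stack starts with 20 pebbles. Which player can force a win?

Player 2 wins.

Compute win/loss labels from the base case upward. A position with no move is L. Any other position is W if it can reach an L in one move, else L.
n=0: no move → L
n=1: no move → L
n=2: no move → L
n=3: reaches L-position 0 → W
n=4: reaches L-position 1 → W
n=5: reaches L-position 2 → W
n=6: reaches L-position 0 → W
n=7: reaches L-position 1 → W
n=8: reaches L-position 2 → W
n=9: only reaches 6(W), 3(W), all W → L
n=10: only reaches 7(W), 4(W), all W → L
n=11: only reaches 8(W), 5(W), all W → L
n=12: reaches L-position 9 → W
n=13: reaches L-position 10 → W
n=14: reaches L-position 11 → W
n=15: reaches L-position 9 → W
n=16: reaches L-position 10 → W
n=17: reaches L-position 11 → W
n=18: only reaches 15(W), 12(W), all W → L
n=19: only reaches 16(W), 13(W), all W → L
n=20: only reaches 17(W), 14(W), all W → L
Every move from 20 reaches a W position, so the mover loses.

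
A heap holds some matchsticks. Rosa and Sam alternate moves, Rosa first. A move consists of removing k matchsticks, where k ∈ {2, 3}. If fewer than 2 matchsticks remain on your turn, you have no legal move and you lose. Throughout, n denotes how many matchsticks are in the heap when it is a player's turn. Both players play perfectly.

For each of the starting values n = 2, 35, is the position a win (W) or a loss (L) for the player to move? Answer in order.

2: W, 35: L

Work bottom-up. With no move the player to move loses. Otherwise the position is W if at least one move leads to an L position for the opponent, and L if every move leads to a W.
n=0: no move → L
n=1: no move → L
n=2: reaches L-position 0 → W
n=3: reaches L-position 1 → W
n=4: reaches L-position 1 → W
n=5: only reaches 3(W), 2(W), all W → L
n=6: only reaches 4(W), 3(W), all W → L
n=7: reaches L-position 5 → W
n=8: reaches L-position 6 → W
n=9: reaches L-position 6 → W
n=10: only reaches 8(W), 7(W), all W → L
n=11: only reaches 9(W), 8(W), all W → L
n=12: reaches L-position 10 → W
n=13: reaches L-position 11 → W
n=14: reaches L-position 11 → W
n=15: only reaches 13(W), 12(W), all W → L
n=16: only reaches 14(W), 13(W), all W → L
n=17: reaches L-position 15 → W
n=18: reaches L-position 16 → W
n=19: reaches L-position 16 → W
n=20: only reaches 18(W), 17(W), all W → L
n=21: only reaches 19(W), 18(W), all W → L
n=22: reaches L-position 20 → W
n=23: reaches L-position 21 → W
n=24: reaches L-position 21 → W
n=25: only reaches 23(W), 22(W), all W → L
n=26: only reaches 24(W), 23(W), all W → L
n=27: reaches L-position 25 → W
n=28: reaches L-position 26 → W
n=29: reaches L-position 26 → W
n=30: only reaches 28(W), 27(W), all W → L
n=31: only reaches 29(W), 28(W), all W → L
n=32: reaches L-position 30 → W
n=33: reaches L-position 31 → W
n=34: reaches L-position 31 → W
n=35: only reaches 33(W), 32(W), all W → L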